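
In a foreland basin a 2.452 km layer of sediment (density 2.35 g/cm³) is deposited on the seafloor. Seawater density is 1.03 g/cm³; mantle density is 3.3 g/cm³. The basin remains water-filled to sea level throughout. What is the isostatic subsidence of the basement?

1.43 km

Submarine loading: the sediment displaces seawater, and the subsidence is in turn flooded, so s (ρ_m − ρ_w) = t (ρ_sed − ρ_w).
s = 2.452 km × (2.35 − 1.03) / (3.3 − 1.03) = 1.43 km.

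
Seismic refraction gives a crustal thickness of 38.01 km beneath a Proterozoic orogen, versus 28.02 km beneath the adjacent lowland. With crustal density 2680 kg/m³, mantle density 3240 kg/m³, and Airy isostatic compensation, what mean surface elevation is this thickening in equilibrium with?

1.73 km

Excess crust Δ = 38.01 km − 28.02 km = 9.99 km, split between elevation h and root r with h + r = Δ.
Airy balance ρ_c h = (ρ_m − ρ_c) r gives r = h ρ_c/(ρ_m − ρ_c), so h (1 + ρ_c/(ρ_m − ρ_c)) = Δ, i.e. h = Δ (ρ_m − ρ_c)/ρ_m.
h = 9.99 km × 560/3240 = 1.73 km.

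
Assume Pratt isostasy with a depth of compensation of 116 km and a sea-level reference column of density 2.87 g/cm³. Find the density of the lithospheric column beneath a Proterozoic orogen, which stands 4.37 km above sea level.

Pratt balance: ρ_ref D = ρ (D + h).
ρ = ρ_ref D/(D + h) = 2.87 × 116 km/(116 km + 4.37 km) = 2.77 g/cm³.

2.77 g/cm³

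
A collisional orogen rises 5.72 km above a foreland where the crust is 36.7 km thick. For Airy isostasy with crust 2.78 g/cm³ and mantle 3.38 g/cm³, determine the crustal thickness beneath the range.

68.9 km

Root depth r = h ρ_c / (ρ_m − ρ_c) = 5.72 km × 2.78 / 0.6 = 26.5 km.
Total thickness = T + h + r = 36.7 km + 5.72 km + 26.5 km = 68.9 km.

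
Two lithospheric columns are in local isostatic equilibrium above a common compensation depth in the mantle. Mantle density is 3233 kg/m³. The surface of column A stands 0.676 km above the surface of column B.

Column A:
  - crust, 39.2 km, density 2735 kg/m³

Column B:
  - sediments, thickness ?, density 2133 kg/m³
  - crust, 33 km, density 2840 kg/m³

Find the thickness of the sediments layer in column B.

3.97 km

Take the compensation level at the base of the deeper column (depth z_c below the surface of column A) and equate Σ ρ_i t_i down to z_c; mantle fills any gap and the z_c terms cancel.
Column A: 39.2×2735 + (z_c − 39.2)×3233
Column B: 0.676×0 + x×2133 + 33×2840 + (z_c − 0.676 − 33 − x)×3233
The z_c×3233 term appears on both sides and cancels. Collect the known terms of each column as K = Σ(ρt)_known − 3233 × (depth of known layers): K_A = 107212 − 3233×39.2 = −19521.6; K_B = 93720 − 3233×(0.676 + 33) = −15154.508.
Balance: K_A = K_B − x×(3233 − 2133), so x = (K_B − K_A)/(3233 − 2133) = 4367.09/1100 = 3.97 km.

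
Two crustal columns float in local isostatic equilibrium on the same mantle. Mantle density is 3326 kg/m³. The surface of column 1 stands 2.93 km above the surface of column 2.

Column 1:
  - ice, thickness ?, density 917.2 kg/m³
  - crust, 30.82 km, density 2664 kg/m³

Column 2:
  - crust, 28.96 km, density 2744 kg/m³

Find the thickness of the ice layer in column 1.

2.57 km

Take the compensation level at the base of the deeper column (depth z_c below the surface of column 1) and equate Σ ρ_i t_i down to z_c; mantle fills any gap and the z_c terms cancel.
Column 1: x×917.2 + 30.82×2664 + (z_c − 30.82 − x)×3326
Column 2: 2.93×0 + 28.96×2744 + (z_c − 2.93 − 28.96)×3326
The z_c×3326 term appears on both sides and cancels. Collect the known terms of each column as K = Σ(ρt)_known − 3326 × (depth of known layers): K_1 = 82104.48 − 3326×30.82 = −20402.84; K_2 = 79466.24 − 3326×(2.93 + 28.96) = −26599.9.
Balance: K_1 − x×(3326 − 917.2) = K_2, so x = (K_1 − K_2)/(3326 − 917.2) = 6197.06/2408.8 = 2.57 km.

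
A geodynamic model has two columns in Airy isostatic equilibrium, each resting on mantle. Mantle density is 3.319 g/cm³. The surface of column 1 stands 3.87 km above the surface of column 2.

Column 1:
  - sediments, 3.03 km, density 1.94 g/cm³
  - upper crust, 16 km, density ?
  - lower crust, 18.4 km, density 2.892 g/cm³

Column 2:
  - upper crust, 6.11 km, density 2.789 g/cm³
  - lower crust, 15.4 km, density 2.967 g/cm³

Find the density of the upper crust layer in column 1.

Take the compensation level at the base of the deeper column (depth z_c below the surface of column 1) and equate Σ ρ_i t_i down to z_c; mantle fills any gap and the z_c terms cancel.
Column 1: 3.03×1.94 + 16×ρ + 18.4×2.892 + (z_c − 37.43)×3.319
Column 2: 3.87×0 + 6.11×2.789 + 15.4×2.967 + (z_c − 3.87 − 21.51)×3.319
The z_c×3.319 term appears on both sides and cancels. Collect the known terms of each column as K = Σ(ρt)_known − 3.319 × (depth of known layers): K_1 = 59.091 − 3.319×37.43 = −65.13917; K_2 = 62.73259 − 3.319×(3.87 + 21.51) = −21.50363.
Balance: K_1 + 16×ρ = K_2, so ρ = (K_2 − K_1)/16 = 43.6355/16 = 2.73 g/cm³.

2.73 g/cm³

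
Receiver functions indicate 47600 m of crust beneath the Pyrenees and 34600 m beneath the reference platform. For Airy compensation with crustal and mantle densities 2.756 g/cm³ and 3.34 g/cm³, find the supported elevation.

2270 m

Excess crust Δ = 47600 m − 34600 m = 13000 m, split between elevation h and root r with h + r = Δ.
Airy balance ρ_c h = (ρ_m − ρ_c) r gives r = h ρ_c/(ρ_m − ρ_c), so h (1 + ρ_c/(ρ_m − ρ_c)) = Δ, i.e. h = Δ (ρ_m − ρ_c)/ρ_m.
h = 13000 m × 0.584/3.34 = 2270 m.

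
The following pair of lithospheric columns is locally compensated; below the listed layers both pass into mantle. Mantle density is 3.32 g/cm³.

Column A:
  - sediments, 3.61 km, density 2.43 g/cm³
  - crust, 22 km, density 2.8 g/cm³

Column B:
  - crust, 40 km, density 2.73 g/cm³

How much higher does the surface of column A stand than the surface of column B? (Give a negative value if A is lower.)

For any compensation level in the mantle, the mantle terms cancel and isostasy reduces to e = (Σt_A − Σt_B) − (Σ(ρt)_A − Σ(ρt)_B) / ρ_m.
Σt_A = 25.61 km; Σt_B = 40 km; Σ(ρt)_A = 70.3723; Σ(ρt)_B = 109.2 (in km·g/cm³).
e = (25.61 − 40) − (70.3723 − 109.2) / 3.32 = −2.69 km.

−2.69 km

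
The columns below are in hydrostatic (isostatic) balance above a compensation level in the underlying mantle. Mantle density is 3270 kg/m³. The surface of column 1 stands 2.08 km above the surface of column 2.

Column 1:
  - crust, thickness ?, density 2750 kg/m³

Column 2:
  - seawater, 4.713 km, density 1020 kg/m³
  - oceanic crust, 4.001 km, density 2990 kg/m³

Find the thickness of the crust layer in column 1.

35.6 km

Take the compensation level at the base of the deeper column (depth z_c below the surface of column 1) and equate Σ ρ_i t_i down to z_c; mantle fills any gap and the z_c terms cancel.
Column 1: x×2750 + (z_c − 0 − x)×3270
Column 2: 2.08×0 + 4.713×1020 + 4.001×2990 + (z_c − 2.08 − 8.714)×3270
The z_c×3270 term appears on both sides and cancels. Collect the known terms of each column as K = Σ(ρt)_known − 3270 × (depth of known layers): K_1 = 0 − 3270×0 = 0; K_2 = 16770.25 − 3270×(2.08 + 8.714) = −18526.13.
Balance: K_1 − x×(3270 − 2750) = K_2, so x = (K_1 − K_2)/(3270 − 2750) = 18526.1/520 = 35.6 km.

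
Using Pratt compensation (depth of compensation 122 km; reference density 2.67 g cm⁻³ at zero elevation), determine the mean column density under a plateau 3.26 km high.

Pratt balance: ρ_ref D = ρ (D + h).
ρ = ρ_ref D/(D + h) = 2.67 × 122 km/(122 km + 3.26 km) = 2.6 g cm⁻³.

2.6 g cm⁻³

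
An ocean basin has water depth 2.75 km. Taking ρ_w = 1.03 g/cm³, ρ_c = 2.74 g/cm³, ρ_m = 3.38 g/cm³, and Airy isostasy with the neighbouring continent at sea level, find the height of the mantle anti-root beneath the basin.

7.35 km

In Airy isostatic equilibrium: replacing crust with seawater at the top is compensated by replacing crust with mantle at the base: d (ρ_c − ρ_w) = a (ρ_m − ρ_c).
a = d (ρ_c − ρ_w)/(ρ_m − ρ_c) = 2.75 km × 1.71/0.64 = 7.35 km.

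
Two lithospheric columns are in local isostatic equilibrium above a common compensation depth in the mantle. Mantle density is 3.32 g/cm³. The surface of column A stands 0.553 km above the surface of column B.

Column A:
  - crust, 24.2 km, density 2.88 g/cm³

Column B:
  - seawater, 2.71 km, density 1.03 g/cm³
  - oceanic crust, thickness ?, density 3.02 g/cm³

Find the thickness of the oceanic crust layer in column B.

8.69 km

Take the compensation level at the base of the deeper column (depth z_c below the surface of column A) and equate Σ ρ_i t_i down to z_c; mantle fills any gap and the z_c terms cancel.
Column A: 24.2×2.88 + (z_c − 24.2)×3.32
Column B: 0.553×0 + 2.71×1.03 + x×3.02 + (z_c − 0.553 − 2.71 − x)×3.32
The z_c×3.32 term appears on both sides and cancels. Collect the known terms of each column as K = Σ(ρt)_known − 3.32 × (depth of known layers): K_A = 69.696 − 3.32×24.2 = −10.648; K_B = 2.7913 − 3.32×(0.553 + 2.71) = −8.04186.
Balance: K_A = K_B − x×(3.32 − 3.02), so x = (K_B − K_A)/(3.32 − 3.02) = 2.60614/0.3 = 8.69 km.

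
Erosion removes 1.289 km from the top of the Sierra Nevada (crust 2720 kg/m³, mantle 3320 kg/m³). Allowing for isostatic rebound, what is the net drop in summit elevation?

0.233 km

Rebound u = e ρ_c/ρ_m = 1.289 km × 2720/3320 = 1.056 km.
Net surface drop = e − u = 1.289 km − 1.056 km = e (ρ_m − ρ_c)/ρ_m = 0.233 km.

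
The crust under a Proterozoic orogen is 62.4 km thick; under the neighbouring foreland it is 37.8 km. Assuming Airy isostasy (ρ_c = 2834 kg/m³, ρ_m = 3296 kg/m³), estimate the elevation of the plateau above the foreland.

Excess crust Δ = 62.4 km − 37.8 km = 24.6 km, split between elevation h and root r with h + r = Δ.
Airy balance ρ_c h = (ρ_m − ρ_c) r gives r = h ρ_c/(ρ_m − ρ_c), so h (1 + ρ_c/(ρ_m − ρ_c)) = Δ, i.e. h = Δ (ρ_m − ρ_c)/ρ_m.
h = 24.6 km × 462/3296 = 3.45 km.

3.45 km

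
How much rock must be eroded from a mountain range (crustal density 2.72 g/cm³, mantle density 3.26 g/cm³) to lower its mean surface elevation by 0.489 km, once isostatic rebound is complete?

2.95 km

Net drop Δ = e − u = e − e ρ_c/ρ_m = e (ρ_m − ρ_c)/ρ_m.
e = Δ ρ_m/(ρ_m − ρ_c) = 0.489 km × 3.26/0.54 = 2.95 km.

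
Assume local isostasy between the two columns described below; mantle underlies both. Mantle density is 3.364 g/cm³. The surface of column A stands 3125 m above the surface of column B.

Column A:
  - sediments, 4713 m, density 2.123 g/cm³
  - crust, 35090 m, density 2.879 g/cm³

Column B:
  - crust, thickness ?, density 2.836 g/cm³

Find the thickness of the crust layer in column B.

23400 m

Take the compensation level at the base of the deeper column (depth z_c below the surface of column A) and equate Σ ρ_i t_i down to z_c; mantle fills any gap and the z_c terms cancel.
Column A: 4713×2.123 + 35090×2.879 + (z_c − 39803)×3.364
Column B: 3125×0 + x×2.836 + (z_c − 3125 − 0 − x)×3.364
The z_c×3.364 term appears on both sides and cancels. Collect the known terms of each column as K = Σ(ρt)_known − 3.364 × (depth of known layers): K_A = 111029.809 − 3.364×39803 = −22867.483; K_B = 0 − 3.364×(3125 + 0) = −10512.5.
Balance: K_A = K_B − x×(3.364 − 2.836), so x = (K_B − K_A)/(3.364 − 2.836) = 12355/0.528 = 23400 m.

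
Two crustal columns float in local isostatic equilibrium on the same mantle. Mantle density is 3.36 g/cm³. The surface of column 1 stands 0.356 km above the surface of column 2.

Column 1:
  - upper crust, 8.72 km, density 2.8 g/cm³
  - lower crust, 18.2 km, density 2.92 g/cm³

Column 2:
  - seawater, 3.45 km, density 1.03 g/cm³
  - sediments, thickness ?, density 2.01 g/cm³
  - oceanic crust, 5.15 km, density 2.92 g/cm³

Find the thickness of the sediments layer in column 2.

1.03 km

Take the compensation level at the base of the deeper column (depth z_c below the surface of column 1) and equate Σ ρ_i t_i down to z_c; mantle fills any gap and the z_c terms cancel.
Column 1: 8.72×2.8 + 18.2×2.92 + (z_c − 26.92)×3.36
Column 2: 0.356×0 + 3.45×1.03 + x×2.01 + 5.15×2.92 + (z_c − 0.356 − 8.6 − x)×3.36
The z_c×3.36 term appears on both sides and cancels. Collect the known terms of each column as K = Σ(ρt)_known − 3.36 × (depth of known layers): K_1 = 77.56 − 3.36×26.92 = −12.8912; K_2 = 18.5915 − 3.36×(0.356 + 8.6) = −11.50066.
Balance: K_1 = K_2 − x×(3.36 − 2.01), so x = (K_2 − K_1)/(3.36 − 2.01) = 1.39054/1.35 = 1.03 km.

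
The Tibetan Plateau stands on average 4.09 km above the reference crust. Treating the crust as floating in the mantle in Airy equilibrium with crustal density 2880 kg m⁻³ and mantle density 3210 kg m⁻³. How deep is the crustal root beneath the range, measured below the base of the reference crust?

Isostatic balance requires: the weight of the topography is balanced by the buoyancy of the root, ρ_c h = (ρ_m − ρ_c) r.
r = h · ρ_c / (ρ_m − ρ_c) = 4.09 km × 2880 / (3210 − 2880) = 35.7 km.

35.7 km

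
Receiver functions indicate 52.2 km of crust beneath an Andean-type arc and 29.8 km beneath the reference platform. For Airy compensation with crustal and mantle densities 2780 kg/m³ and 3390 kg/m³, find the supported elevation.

4.03 km

Excess crust Δ = 52.2 km − 29.8 km = 22.4 km, split between elevation h and root r with h + r = Δ.
Airy balance ρ_c h = (ρ_m − ρ_c) r gives r = h ρ_c/(ρ_m − ρ_c), so h (1 + ρ_c/(ρ_m − ρ_c)) = Δ, i.e. h = Δ (ρ_m − ρ_c)/ρ_m.
h = 22.4 km × 610/3390 = 4.03 km.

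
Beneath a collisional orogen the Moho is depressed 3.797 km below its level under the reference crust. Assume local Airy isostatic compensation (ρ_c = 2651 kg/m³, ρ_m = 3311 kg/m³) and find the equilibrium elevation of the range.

Isostatic balance requires: ρ_c h = (ρ_m − ρ_c) r.
h = r (ρ_m − ρ_c) / ρ_c = 3.797 km × (3311 − 2651) / 2651 = 0.945 km.

0.945 km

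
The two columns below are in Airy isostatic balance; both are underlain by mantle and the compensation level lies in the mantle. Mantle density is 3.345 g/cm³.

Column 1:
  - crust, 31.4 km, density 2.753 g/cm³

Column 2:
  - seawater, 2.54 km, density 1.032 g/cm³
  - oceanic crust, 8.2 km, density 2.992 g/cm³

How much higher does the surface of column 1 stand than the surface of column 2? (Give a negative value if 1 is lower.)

For any compensation level in the mantle, the mantle terms cancel and isostasy reduces to e = (Σt_1 − Σt_2) − (Σ(ρt)_1 − Σ(ρt)_2) / ρ_m.
Σt_1 = 31.4 km; Σt_2 = 10.74 km; Σ(ρt)_1 = 86.4442; Σ(ρt)_2 = 27.15568 (in km·g/cm³).
e = (31.4 − 10.74) − (86.4442 − 27.15568) / 3.345 = 2.94 km.

2.94 km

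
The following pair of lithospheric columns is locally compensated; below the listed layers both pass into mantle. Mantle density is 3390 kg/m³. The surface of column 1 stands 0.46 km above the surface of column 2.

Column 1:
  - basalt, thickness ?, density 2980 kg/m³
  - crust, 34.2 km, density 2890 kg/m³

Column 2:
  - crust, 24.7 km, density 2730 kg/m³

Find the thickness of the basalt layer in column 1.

Take the compensation level at the base of the deeper column (depth z_c below the surface of column 1) and equate Σ ρ_i t_i down to z_c; mantle fills any gap and the z_c terms cancel.
Column 1: x×2980 + 34.2×2890 + (z_c − 34.2 − x)×3390
Column 2: 0.46×0 + 24.7×2730 + (z_c − 0.46 − 24.7)×3390
The z_c×3390 term appears on both sides and cancels. Collect the known terms of each column as K = Σ(ρt)_known − 3390 × (depth of known layers): K_1 = 98838 − 3390×34.2 = −17100; K_2 = 67431 − 3390×(0.46 + 24.7) = −17861.4.
Balance: K_1 − x×(3390 − 2980) = K_2, so x = (K_1 − K_2)/(3390 − 2980) = 761.4/410 = 1.86 km.

1.86 km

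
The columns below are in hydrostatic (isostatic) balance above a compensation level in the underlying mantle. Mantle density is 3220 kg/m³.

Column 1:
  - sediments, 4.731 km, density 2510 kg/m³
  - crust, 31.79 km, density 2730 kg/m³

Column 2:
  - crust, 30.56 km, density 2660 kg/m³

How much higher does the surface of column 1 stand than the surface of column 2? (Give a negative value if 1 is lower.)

0.566 km

For any compensation level in the mantle, the mantle terms cancel and isostasy reduces to e = (Σt_1 − Σt_2) − (Σ(ρt)_1 − Σ(ρt)_2) / ρ_m.
Σt_1 = 36.521 km; Σt_2 = 30.56 km; Σ(ρt)_1 = 98661.51; Σ(ρt)_2 = 81289.6 (in km·kg/m³).
e = (36.521 − 30.56) − (98661.51 − 81289.6) / 3220 = 0.566 km.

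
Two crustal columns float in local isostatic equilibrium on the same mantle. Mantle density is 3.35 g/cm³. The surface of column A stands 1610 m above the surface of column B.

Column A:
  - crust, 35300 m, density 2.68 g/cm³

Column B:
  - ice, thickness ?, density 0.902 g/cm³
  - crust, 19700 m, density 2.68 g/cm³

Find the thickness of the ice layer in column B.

2070 m

Take the compensation level at the base of the deeper column (depth z_c below the surface of column A) and equate Σ ρ_i t_i down to z_c; mantle fills any gap and the z_c terms cancel.
Column A: 35300×2.68 + (z_c − 35300)×3.35
Column B: 1610×0 + x×0.902 + 19700×2.68 + (z_c − 1610 − 19700 − x)×3.35
The z_c×3.35 term appears on both sides and cancels. Collect the known terms of each column as K = Σ(ρt)_known − 3.35 × (depth of known layers): K_A = 94604 − 3.35×35300 = −23651; K_B = 52796 − 3.35×(1610 + 19700) = −18592.5.
Balance: K_A = K_B − x×(3.35 − 0.902), so x = (K_B − K_A)/(3.35 − 0.902) = 5058.5/2.448 = 2070 m.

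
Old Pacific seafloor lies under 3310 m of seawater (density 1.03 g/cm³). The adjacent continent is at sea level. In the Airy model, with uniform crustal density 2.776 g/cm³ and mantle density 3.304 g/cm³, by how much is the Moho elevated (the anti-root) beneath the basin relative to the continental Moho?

For local isostatic compensation: replacing crust with seawater at the top is compensated by replacing crust with mantle at the base: d (ρ_c − ρ_w) = a (ρ_m − ρ_c).
a = d (ρ_c − ρ_w)/(ρ_m − ρ_c) = 3310 m × 1.746/0.528 = 10900 m.

10900 m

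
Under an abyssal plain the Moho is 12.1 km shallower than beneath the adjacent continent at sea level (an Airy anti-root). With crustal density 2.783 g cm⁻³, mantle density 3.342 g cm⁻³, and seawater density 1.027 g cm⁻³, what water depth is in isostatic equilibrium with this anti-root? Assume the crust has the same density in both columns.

Replacing a thickness d of crust by seawater at the top must be balanced by replacing crust with mantle at the base: d (ρ_c − ρ_w) = a (ρ_m − ρ_c).
d = a (ρ_m − ρ_c)/(ρ_c − ρ_w) = 12.1 km × 0.559/1.756 = 3.85 km.

3.85 km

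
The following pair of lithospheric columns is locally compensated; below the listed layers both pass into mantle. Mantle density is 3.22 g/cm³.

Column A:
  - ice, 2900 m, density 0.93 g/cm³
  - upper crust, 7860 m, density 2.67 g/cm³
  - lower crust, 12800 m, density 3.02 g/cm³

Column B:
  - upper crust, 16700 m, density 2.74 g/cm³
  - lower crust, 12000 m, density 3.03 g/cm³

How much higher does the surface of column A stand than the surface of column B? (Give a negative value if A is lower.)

For any compensation level in the mantle, the mantle terms cancel and isostasy reduces to e = (Σt_A − Σt_B) − (Σ(ρt)_A − Σ(ρt)_B) / ρ_m.
Σt_A = 23560 m; Σt_B = 28700 m; Σ(ρt)_A = 62339.2; Σ(ρt)_B = 82118 (in m·g/cm³).
e = (23560 − 28700) − (62339.2 − 82118) / 3.22 = 1000 m.

1000 m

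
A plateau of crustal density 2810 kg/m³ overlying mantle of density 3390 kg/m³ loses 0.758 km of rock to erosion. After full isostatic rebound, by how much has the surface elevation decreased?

0.13 km

Rebound u = e ρ_c/ρ_m = 0.758 km × 2810/3390 = 0.6283 km.
Net surface drop = e − u = 0.758 km − 0.6283 km = e (ρ_m − ρ_c)/ρ_m = 0.13 km.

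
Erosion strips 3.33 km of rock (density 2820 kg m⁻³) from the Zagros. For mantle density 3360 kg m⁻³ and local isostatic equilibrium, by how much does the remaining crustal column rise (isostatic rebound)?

Unloading: uplift u = e ρ_c/ρ_m = 3.33 km × 2820/3360 = 2.79 km.

2.79 km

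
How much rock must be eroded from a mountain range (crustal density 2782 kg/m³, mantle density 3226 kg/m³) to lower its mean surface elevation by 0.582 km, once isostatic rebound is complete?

Net drop Δ = e − u = e − e ρ_c/ρ_m = e (ρ_m − ρ_c)/ρ_m.
e = Δ ρ_m/(ρ_m − ρ_c) = 0.582 km × 3226/444 = 4.23 km.

4.23 km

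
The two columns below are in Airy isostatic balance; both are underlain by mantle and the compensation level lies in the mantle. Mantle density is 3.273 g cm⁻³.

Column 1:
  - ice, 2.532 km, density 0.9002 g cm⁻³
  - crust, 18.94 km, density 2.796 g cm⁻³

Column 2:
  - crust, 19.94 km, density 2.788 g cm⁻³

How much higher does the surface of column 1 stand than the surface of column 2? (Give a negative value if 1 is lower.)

1.64 km

For any compensation level in the mantle, the mantle terms cancel and isostasy reduces to e = (Σt_1 − Σt_2) − (Σ(ρt)_1 − Σ(ρt)_2) / ρ_m.
Σt_1 = 21.472 km; Σt_2 = 19.94 km; Σ(ρt)_1 = 55.2355464; Σ(ρt)_2 = 55.59272 (in km·g cm⁻³).
e = (21.472 − 19.94) − (55.2355464 − 55.59272) / 3.273 = 1.64 km.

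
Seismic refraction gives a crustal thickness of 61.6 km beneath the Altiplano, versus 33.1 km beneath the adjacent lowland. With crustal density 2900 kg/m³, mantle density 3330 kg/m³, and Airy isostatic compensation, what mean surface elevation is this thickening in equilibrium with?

3.68 km

Excess crust Δ = 61.6 km − 33.1 km = 28.5 km, split between elevation h and root r with h + r = Δ.
Airy balance ρ_c h = (ρ_m − ρ_c) r gives r = h ρ_c/(ρ_m − ρ_c), so h (1 + ρ_c/(ρ_m − ρ_c)) = Δ, i.e. h = Δ (ρ_m − ρ_c)/ρ_m.
h = 28.5 km × 430/3330 = 3.68 km.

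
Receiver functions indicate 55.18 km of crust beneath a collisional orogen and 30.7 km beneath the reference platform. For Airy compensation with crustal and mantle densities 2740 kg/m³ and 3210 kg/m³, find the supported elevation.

Excess crust Δ = 55.18 km − 30.7 km = 24.48 km, split between elevation h and root r with h + r = Δ.
Airy balance ρ_c h = (ρ_m − ρ_c) r gives r = h ρ_c/(ρ_m − ρ_c), so h (1 + ρ_c/(ρ_m − ρ_c)) = Δ, i.e. h = Δ (ρ_m − ρ_c)/ρ_m.
h = 24.48 km × 470/3210 = 3.58 km.

3.58 km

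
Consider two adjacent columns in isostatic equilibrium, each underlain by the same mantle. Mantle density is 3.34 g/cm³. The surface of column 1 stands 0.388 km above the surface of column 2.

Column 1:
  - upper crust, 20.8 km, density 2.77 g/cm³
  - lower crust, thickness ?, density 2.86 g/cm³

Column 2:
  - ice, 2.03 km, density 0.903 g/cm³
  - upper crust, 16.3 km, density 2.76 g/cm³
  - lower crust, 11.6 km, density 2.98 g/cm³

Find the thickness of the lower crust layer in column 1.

Take the compensation level at the base of the deeper column (depth z_c below the surface of column 1) and equate Σ ρ_i t_i down to z_c; mantle fills any gap and the z_c terms cancel.
Column 1: 20.8×2.77 + x×2.86 + (z_c − 20.8 − x)×3.34
Column 2: 0.388×0 + 2.03×0.903 + 16.3×2.76 + 11.6×2.98 + (z_c − 0.388 − 29.93)×3.34
The z_c×3.34 term appears on both sides and cancels. Collect the known terms of each column as K = Σ(ρt)_known − 3.34 × (depth of known layers): K_1 = 57.616 − 3.34×20.8 = −11.856; K_2 = 81.38909 − 3.34×(0.388 + 29.93) = −19.87303.
Balance: K_1 − x×(3.34 − 2.86) = K_2, so x = (K_1 − K_2)/(3.34 − 2.86) = 8.01703/0.48 = 16.7 km.

16.7 km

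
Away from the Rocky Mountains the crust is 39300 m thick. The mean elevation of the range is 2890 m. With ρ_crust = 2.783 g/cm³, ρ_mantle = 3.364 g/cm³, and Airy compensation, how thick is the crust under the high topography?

Root depth r = h ρ_c / (ρ_m − ρ_c) = 2890 m × 2.783 / 0.581 = 13840 m.
Total thickness = T + h + r = 39300 m + 2890 m + 13840 m = 56000 m.

56000 m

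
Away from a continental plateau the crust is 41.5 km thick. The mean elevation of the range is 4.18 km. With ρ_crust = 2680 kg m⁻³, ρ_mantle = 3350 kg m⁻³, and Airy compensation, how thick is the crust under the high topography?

62.4 km

Root depth r = h ρ_c / (ρ_m − ρ_c) = 4.18 km × 2680 / 670 = 16.72 km.
Total thickness = T + h + r = 41.5 km + 4.18 km + 16.72 km = 62.4 km.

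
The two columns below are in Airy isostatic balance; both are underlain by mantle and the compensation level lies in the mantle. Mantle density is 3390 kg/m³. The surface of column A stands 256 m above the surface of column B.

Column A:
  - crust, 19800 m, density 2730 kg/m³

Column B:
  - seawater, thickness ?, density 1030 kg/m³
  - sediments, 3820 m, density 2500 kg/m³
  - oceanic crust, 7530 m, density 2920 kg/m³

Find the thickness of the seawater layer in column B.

Take the compensation level at the base of the deeper column (depth z_c below the surface of column A) and equate Σ ρ_i t_i down to z_c; mantle fills any gap and the z_c terms cancel.
Column A: 19800×2730 + (z_c − 19800)×3390
Column B: 256×0 + x×1030 + 3820×2500 + 7530×2920 + (z_c − 256 − 11350 − x)×3390
The z_c×3390 term appears on both sides and cancels. Collect the known terms of each column as K = Σ(ρt)_known − 3390 × (depth of known layers): K_A = 54054000 − 3390×19800 = −13068000; K_B = 31537600 − 3390×(256 + 11350) = −7806740.
Balance: K_A = K_B − x×(3390 − 1030), so x = (K_B − K_A)/(3390 − 1030) = 5261260/2360 = 2230 m.

2230 m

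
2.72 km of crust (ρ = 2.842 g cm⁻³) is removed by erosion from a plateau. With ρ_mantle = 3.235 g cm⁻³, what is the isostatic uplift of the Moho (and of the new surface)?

2.39 km

Unloading: uplift u = e ρ_c/ρ_m = 2.72 km × 2.842/3.235 = 2.39 km.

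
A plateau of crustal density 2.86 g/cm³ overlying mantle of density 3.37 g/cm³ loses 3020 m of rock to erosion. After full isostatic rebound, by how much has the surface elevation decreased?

Rebound u = e ρ_c/ρ_m = 3020 m × 2.86/3.37 = 2563 m.
Net surface drop = e − u = 3020 m − 2563 m = e (ρ_m − ρ_c)/ρ_m = 457 m.

457 m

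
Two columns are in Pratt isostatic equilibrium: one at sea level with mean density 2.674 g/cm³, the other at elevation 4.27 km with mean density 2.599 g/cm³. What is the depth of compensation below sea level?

ρ_ref D = ρ (D + h) → D (ρ_ref − ρ) = ρ h.
D = ρ h/(ρ_ref − ρ) = 2.599 × 4.27 km/(2.674 − 2.599) = 148 km.

148 km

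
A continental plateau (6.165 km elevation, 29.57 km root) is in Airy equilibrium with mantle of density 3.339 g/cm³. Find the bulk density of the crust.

ρ_c h = (ρ_m − ρ_c) r → ρ_c (h + r) = ρ_m r → ρ_c = ρ_m r / (h + r).
ρ_c = 3.339 × 29.57 km / (6.165 km + 29.57 km) = 2.76 g/cm³.

2.76 g/cm³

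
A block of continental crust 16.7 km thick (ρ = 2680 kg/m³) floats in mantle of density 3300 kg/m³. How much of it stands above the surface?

3.14 km

Floating equilibrium: submerged depth d = t ρ_obj/ρ_fluid = 16.7 km × 2680/3300 = 13.56 km.
Freeboard = t − d = 16.7 km − 13.56 km = 3.14 km.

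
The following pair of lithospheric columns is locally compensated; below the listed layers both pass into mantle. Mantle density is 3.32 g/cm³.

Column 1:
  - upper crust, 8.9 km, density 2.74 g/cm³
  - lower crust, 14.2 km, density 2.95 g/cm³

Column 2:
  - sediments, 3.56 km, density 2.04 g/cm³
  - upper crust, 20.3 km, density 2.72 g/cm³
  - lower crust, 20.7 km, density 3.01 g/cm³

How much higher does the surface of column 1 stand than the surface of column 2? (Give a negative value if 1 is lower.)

−3.84 km

For any compensation level in the mantle, the mantle terms cancel and isostasy reduces to e = (Σt_1 − Σt_2) − (Σ(ρt)_1 − Σ(ρt)_2) / ρ_m.
Σt_1 = 23.1 km; Σt_2 = 44.56 km; Σ(ρt)_1 = 66.276; Σ(ρt)_2 = 124.7854 (in km·g/cm³).
e = (23.1 − 44.56) − (66.276 − 124.7854) / 3.32 = −3.84 km.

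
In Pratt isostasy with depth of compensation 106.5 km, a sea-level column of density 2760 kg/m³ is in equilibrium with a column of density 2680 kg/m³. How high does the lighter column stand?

ρ_ref D = ρ (D + h) → h = D (ρ_ref − ρ)/ρ.
h = 106.5 km × (2760 − 2680)/2680 = 3.18 km.

3.18 km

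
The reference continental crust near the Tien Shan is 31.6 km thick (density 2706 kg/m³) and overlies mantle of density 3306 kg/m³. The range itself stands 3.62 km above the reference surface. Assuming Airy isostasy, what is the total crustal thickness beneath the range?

51.5 km

Root depth r = h ρ_c / (ρ_m − ρ_c) = 3.62 km × 2706 / 600 = 16.33 km.
Total thickness = T + h + r = 31.6 km + 3.62 km + 16.33 km = 51.5 km.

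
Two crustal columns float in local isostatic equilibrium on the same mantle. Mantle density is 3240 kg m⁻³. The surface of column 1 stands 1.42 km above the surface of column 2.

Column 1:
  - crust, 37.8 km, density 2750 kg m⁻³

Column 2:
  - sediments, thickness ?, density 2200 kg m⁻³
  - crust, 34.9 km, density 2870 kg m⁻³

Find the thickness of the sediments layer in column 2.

0.969 km

Take the compensation level at the base of the deeper column (depth z_c below the surface of column 1) and equate Σ ρ_i t_i down to z_c; mantle fills any gap and the z_c terms cancel.
Column 1: 37.8×2750 + (z_c − 37.8)×3240
Column 2: 1.42×0 + x×2200 + 34.9×2870 + (z_c − 1.42 − 34.9 − x)×3240
The z_c×3240 term appears on both sides and cancels. Collect the known terms of each column as K = Σ(ρt)_known − 3240 × (depth of known layers): K_1 = 103950 − 3240×37.8 = −18522; K_2 = 100163 − 3240×(1.42 + 34.9) = −17513.8.
Balance: K_1 = K_2 − x×(3240 − 2200), so x = (K_2 − K_1)/(3240 − 2200) = 1008.2/1040 = 0.969 km.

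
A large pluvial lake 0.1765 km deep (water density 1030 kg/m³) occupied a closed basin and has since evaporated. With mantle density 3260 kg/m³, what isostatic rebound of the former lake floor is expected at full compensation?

u = d ρ_w/ρ_m = 0.1765 km × 1030/3260 = 0.0558 km.

0.0558 km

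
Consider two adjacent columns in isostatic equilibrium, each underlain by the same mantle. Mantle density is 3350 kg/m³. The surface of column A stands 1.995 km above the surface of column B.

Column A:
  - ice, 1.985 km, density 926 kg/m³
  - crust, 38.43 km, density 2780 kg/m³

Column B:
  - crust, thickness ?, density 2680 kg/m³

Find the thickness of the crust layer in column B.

Take the compensation level at the base of the deeper column (depth z_c below the surface of column A) and equate Σ ρ_i t_i down to z_c; mantle fills any gap and the z_c terms cancel.
Column A: 1.985×926 + 38.43×2780 + (z_c − 40.415)×3350
Column B: 1.995×0 + x×2680 + (z_c − 1.995 − 0 − x)×3350
The z_c×3350 term appears on both sides and cancels. Collect the known terms of each column as K = Σ(ρt)_known − 3350 × (depth of known layers): K_A = 108673.51 − 3350×40.415 = −26716.74; K_B = 0 − 3350×(1.995 + 0) = −6683.25.
Balance: K_A = K_B − x×(3350 − 2680), so x = (K_B − K_A)/(3350 − 2680) = 20033.5/670 = 29.9 km.

29.9 km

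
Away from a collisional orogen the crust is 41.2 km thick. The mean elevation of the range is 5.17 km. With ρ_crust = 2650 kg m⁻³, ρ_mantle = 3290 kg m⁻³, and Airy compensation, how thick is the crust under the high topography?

Root depth r = h ρ_c / (ρ_m − ρ_c) = 5.17 km × 2650 / 640 = 21.41 km.
Total thickness = T + h + r = 41.2 km + 5.17 km + 21.41 km = 67.8 km.

67.8 km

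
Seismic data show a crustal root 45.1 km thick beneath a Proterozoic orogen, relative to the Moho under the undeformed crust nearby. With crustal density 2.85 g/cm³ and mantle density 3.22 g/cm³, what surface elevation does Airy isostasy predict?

5.86 km

Isostatic balance requires: ρ_c h = (ρ_m − ρ_c) r.
h = r (ρ_m − ρ_c) / ρ_c = 45.1 km × (3.22 − 2.85) / 2.85 = 5.86 km.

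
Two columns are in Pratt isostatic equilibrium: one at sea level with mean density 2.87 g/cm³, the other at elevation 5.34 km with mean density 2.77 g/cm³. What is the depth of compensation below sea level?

148 km

ρ_ref D = ρ (D + h) → D (ρ_ref − ρ) = ρ h.
D = ρ h/(ρ_ref − ρ) = 2.77 × 5.34 km/(2.87 − 2.77) = 148 km.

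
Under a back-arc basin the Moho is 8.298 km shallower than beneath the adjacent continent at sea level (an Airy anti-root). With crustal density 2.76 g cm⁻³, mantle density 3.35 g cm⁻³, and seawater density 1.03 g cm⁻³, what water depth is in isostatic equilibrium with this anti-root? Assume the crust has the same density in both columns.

Replacing a thickness d of crust by seawater at the top must be balanced by replacing crust with mantle at the base: d (ρ_c − ρ_w) = a (ρ_m − ρ_c).
d = a (ρ_m − ρ_c)/(ρ_c − ρ_w) = 8.298 km × 0.59/1.73 = 2.83 km.

2.83 km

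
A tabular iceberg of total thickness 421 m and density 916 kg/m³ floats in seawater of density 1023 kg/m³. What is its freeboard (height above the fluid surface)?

44 m

Floating equilibrium: submerged depth d = t ρ_obj/ρ_fluid = 421 m × 916/1023 = 377 m.
Freeboard = t − d = 421 m − 377 m = 44 m.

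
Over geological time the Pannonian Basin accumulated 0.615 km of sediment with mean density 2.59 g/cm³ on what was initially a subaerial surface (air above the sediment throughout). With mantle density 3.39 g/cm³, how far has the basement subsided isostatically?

Subaerial load: s = t ρ_sed / ρ_m = 0.615 km × 2.59/3.39 = 0.47 km.

0.47 km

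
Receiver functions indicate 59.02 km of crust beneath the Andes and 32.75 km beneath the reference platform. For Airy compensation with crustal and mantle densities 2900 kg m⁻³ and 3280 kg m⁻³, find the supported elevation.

3.04 km

Excess crust Δ = 59.02 km − 32.75 km = 26.27 km, split between elevation h and root r with h + r = Δ.
Airy balance ρ_c h = (ρ_m − ρ_c) r gives r = h ρ_c/(ρ_m − ρ_c), so h (1 + ρ_c/(ρ_m − ρ_c)) = Δ, i.e. h = Δ (ρ_m − ρ_c)/ρ_m.
h = 26.27 km × 380/3280 = 3.04 km.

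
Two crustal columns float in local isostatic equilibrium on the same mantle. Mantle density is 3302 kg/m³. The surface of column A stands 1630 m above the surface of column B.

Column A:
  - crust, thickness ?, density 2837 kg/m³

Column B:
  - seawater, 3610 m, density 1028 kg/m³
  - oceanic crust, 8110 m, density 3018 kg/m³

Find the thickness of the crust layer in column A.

34200 m

Take the compensation level at the base of the deeper column (depth z_c below the surface of column A) and equate Σ ρ_i t_i down to z_c; mantle fills any gap and the z_c terms cancel.
Column A: x×2837 + (z_c − 0 − x)×3302
Column B: 1630×0 + 3610×1028 + 8110×3018 + (z_c − 1630 − 11720)×3302
The z_c×3302 term appears on both sides and cancels. Collect the known terms of each column as K = Σ(ρt)_known − 3302 × (depth of known layers): K_A = 0 − 3302×0 = 0; K_B = 28187060 − 3302×(1630 + 11720) = −15894640.
Balance: K_A − x×(3302 − 2837) = K_B, so x = (K_A − K_B)/(3302 − 2837) = 15894600/465 = 34200 m.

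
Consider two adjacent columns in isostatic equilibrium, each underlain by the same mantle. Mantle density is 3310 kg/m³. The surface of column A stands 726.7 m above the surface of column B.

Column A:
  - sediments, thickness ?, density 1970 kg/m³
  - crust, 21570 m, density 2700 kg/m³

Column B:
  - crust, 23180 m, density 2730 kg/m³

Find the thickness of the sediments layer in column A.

2010 m

Take the compensation level at the base of the deeper column (depth z_c below the surface of column A) and equate Σ ρ_i t_i down to z_c; mantle fills any gap and the z_c terms cancel.
Column A: x×1970 + 21570×2700 + (z_c − 21570 − x)×3310
Column B: 726.7×0 + 23180×2730 + (z_c − 726.7 − 23180)×3310
The z_c×3310 term appears on both sides and cancels. Collect the known terms of each column as K = Σ(ρt)_known − 3310 × (depth of known layers): K_A = 58239000 − 3310×21570 = −13157700; K_B = 63281400 − 3310×(726.7 + 23180) = −15849777.
Balance: K_A − x×(3310 − 1970) = K_B, so x = (K_A − K_B)/(3310 − 1970) = 2692080/1340 = 2010 m.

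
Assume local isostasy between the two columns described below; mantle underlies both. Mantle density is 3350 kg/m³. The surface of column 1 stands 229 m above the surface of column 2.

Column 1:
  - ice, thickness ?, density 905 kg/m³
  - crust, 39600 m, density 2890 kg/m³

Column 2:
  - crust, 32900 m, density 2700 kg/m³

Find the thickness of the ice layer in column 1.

1610 m

Take the compensation level at the base of the deeper column (depth z_c below the surface of column 1) and equate Σ ρ_i t_i down to z_c; mantle fills any gap and the z_c terms cancel.
Column 1: x×905 + 39600×2890 + (z_c − 39600 − x)×3350
Column 2: 229×0 + 32900×2700 + (z_c − 229 − 32900)×3350
The z_c×3350 term appears on both sides and cancels. Collect the known terms of each column as K = Σ(ρt)_known − 3350 × (depth of known layers): K_1 = 114444000 − 3350×39600 = −18216000; K_2 = 88830000 − 3350×(229 + 32900) = −22152150.
Balance: K_1 − x×(3350 − 905) = K_2, so x = (K_1 − K_2)/(3350 − 905) = 3936150/2445 = 1610 m.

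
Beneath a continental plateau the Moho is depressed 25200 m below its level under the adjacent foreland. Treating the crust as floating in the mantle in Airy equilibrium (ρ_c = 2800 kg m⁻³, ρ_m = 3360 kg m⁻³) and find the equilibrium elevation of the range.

Isostatic balance requires: ρ_c h = (ρ_m − ρ_c) r.
h = r (ρ_m − ρ_c) / ρ_c = 25200 m × (3360 − 2800) / 2800 = 5040 m.

5040 m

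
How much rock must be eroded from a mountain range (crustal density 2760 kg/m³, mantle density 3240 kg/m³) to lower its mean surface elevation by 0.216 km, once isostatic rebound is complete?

1.46 km

Net drop Δ = e − u = e − e ρ_c/ρ_m = e (ρ_m − ρ_c)/ρ_m.
e = Δ ρ_m/(ρ_m − ρ_c) = 0.216 km × 3240/480 = 1.46 km.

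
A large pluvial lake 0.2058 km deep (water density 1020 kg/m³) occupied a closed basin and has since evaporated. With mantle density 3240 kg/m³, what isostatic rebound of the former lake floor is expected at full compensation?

0.0648 km

u = d ρ_w/ρ_m = 0.2058 km × 1020/3240 = 0.0648 km.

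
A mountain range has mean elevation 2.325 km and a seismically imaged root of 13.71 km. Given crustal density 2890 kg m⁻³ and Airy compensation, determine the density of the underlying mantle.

Airy balance: ρ_c h = (ρ_m − ρ_c) r → ρ_m = ρ_c (1 + h/r).
ρ_m = 2890 × (1 + 2.325 km/13.71 km) = 3380 kg m⁻³.

3380 kg m⁻³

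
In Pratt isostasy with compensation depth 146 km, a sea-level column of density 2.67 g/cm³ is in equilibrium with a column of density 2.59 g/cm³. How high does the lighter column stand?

ρ_ref D = ρ (D + h) → h = D (ρ_ref − ρ)/ρ.
h = 146 km × (2.67 − 2.59)/2.59 = 4.51 km.

4.51 km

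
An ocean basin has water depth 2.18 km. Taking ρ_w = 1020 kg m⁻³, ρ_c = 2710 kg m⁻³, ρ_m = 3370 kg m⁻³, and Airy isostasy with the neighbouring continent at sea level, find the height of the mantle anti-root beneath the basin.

By Archimedes' principle applied to the lithosphere: replacing crust with seawater at the top is compensated by replacing crust with mantle at the base: d (ρ_c − ρ_w) = a (ρ_m − ρ_c).
a = d (ρ_c − ρ_w)/(ρ_m − ρ_c) = 2.18 km × 1690/660 = 5.58 km.

5.58 km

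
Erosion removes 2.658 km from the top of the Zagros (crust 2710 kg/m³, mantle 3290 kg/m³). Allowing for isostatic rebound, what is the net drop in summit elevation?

0.469 km

Rebound u = e ρ_c/ρ_m = 2.658 km × 2710/3290 = 2.189 km.
Net surface drop = e − u = 2.658 km − 2.189 km = e (ρ_m − ρ_c)/ρ_m = 0.469 km.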